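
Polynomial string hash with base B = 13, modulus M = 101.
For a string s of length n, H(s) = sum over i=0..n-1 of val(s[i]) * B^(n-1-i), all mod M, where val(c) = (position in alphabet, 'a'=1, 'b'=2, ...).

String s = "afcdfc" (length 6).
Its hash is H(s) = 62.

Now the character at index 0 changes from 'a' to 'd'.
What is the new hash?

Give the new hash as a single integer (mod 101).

val('a') = 1, val('d') = 4
Position k = 0, exponent = n-1-k = 5
B^5 mod M = 13^5 mod 101 = 17
Delta = (4 - 1) * 17 mod 101 = 51
New hash = (62 + 51) mod 101 = 12

Answer: 12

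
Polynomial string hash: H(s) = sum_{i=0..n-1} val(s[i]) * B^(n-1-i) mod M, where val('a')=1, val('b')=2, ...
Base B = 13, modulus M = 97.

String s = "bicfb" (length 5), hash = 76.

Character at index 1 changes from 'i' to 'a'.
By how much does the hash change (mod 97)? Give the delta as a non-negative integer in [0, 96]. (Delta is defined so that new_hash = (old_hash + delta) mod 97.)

Delta formula: (val(new) - val(old)) * B^(n-1-k) mod M
  val('a') - val('i') = 1 - 9 = -8
  B^(n-1-k) = 13^3 mod 97 = 63
  Delta = -8 * 63 mod 97 = 78

Answer: 78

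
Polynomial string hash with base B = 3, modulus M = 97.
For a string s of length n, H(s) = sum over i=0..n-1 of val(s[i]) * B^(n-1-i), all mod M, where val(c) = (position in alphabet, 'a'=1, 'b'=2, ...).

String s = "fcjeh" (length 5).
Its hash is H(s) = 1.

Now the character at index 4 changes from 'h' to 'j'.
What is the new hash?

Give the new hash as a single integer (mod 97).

val('h') = 8, val('j') = 10
Position k = 4, exponent = n-1-k = 0
B^0 mod M = 3^0 mod 97 = 1
Delta = (10 - 8) * 1 mod 97 = 2
New hash = (1 + 2) mod 97 = 3

Answer: 3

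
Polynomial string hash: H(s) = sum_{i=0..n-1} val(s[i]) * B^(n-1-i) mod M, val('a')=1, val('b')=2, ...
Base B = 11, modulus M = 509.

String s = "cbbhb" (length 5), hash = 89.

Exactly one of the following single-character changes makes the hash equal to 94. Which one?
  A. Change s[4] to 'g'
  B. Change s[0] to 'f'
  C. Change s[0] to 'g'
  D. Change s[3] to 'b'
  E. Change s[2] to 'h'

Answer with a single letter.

Answer: A

Derivation:
Option A: s[4]='b'->'g', delta=(7-2)*11^0 mod 509 = 5, hash=89+5 mod 509 = 94 <-- target
Option B: s[0]='c'->'f', delta=(6-3)*11^4 mod 509 = 149, hash=89+149 mod 509 = 238
Option C: s[0]='c'->'g', delta=(7-3)*11^4 mod 509 = 29, hash=89+29 mod 509 = 118
Option D: s[3]='h'->'b', delta=(2-8)*11^1 mod 509 = 443, hash=89+443 mod 509 = 23
Option E: s[2]='b'->'h', delta=(8-2)*11^2 mod 509 = 217, hash=89+217 mod 509 = 306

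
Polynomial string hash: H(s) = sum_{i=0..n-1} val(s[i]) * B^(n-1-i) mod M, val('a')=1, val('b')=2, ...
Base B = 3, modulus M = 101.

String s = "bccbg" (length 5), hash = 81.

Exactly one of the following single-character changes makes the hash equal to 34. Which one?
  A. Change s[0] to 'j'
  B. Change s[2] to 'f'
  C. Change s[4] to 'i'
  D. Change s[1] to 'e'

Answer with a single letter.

Answer: D

Derivation:
Option A: s[0]='b'->'j', delta=(10-2)*3^4 mod 101 = 42, hash=81+42 mod 101 = 22
Option B: s[2]='c'->'f', delta=(6-3)*3^2 mod 101 = 27, hash=81+27 mod 101 = 7
Option C: s[4]='g'->'i', delta=(9-7)*3^0 mod 101 = 2, hash=81+2 mod 101 = 83
Option D: s[1]='c'->'e', delta=(5-3)*3^3 mod 101 = 54, hash=81+54 mod 101 = 34 <-- target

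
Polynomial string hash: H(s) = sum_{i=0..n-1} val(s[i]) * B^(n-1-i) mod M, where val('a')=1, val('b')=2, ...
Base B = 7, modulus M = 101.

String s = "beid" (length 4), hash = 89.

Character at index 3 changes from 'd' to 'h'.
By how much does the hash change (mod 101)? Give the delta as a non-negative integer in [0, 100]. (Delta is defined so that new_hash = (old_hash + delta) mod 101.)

Delta formula: (val(new) - val(old)) * B^(n-1-k) mod M
  val('h') - val('d') = 8 - 4 = 4
  B^(n-1-k) = 7^0 mod 101 = 1
  Delta = 4 * 1 mod 101 = 4

Answer: 4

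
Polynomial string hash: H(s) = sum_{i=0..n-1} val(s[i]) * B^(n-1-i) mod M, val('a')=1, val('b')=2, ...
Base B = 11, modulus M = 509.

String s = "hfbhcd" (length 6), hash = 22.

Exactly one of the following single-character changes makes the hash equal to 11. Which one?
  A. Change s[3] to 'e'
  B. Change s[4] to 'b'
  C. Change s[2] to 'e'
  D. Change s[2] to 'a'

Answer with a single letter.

Answer: B

Derivation:
Option A: s[3]='h'->'e', delta=(5-8)*11^2 mod 509 = 146, hash=22+146 mod 509 = 168
Option B: s[4]='c'->'b', delta=(2-3)*11^1 mod 509 = 498, hash=22+498 mod 509 = 11 <-- target
Option C: s[2]='b'->'e', delta=(5-2)*11^3 mod 509 = 430, hash=22+430 mod 509 = 452
Option D: s[2]='b'->'a', delta=(1-2)*11^3 mod 509 = 196, hash=22+196 mod 509 = 218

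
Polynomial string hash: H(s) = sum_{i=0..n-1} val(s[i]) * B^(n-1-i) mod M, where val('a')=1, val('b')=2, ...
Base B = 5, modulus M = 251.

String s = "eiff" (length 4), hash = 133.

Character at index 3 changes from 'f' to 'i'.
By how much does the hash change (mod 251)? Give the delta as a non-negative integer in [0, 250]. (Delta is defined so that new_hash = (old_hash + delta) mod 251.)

Delta formula: (val(new) - val(old)) * B^(n-1-k) mod M
  val('i') - val('f') = 9 - 6 = 3
  B^(n-1-k) = 5^0 mod 251 = 1
  Delta = 3 * 1 mod 251 = 3

Answer: 3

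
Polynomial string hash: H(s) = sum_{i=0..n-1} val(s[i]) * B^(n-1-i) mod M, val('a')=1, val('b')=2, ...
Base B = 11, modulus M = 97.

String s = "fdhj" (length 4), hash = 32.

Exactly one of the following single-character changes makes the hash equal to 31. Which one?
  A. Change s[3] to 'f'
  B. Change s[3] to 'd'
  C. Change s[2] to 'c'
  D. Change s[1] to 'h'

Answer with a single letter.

Option A: s[3]='j'->'f', delta=(6-10)*11^0 mod 97 = 93, hash=32+93 mod 97 = 28
Option B: s[3]='j'->'d', delta=(4-10)*11^0 mod 97 = 91, hash=32+91 mod 97 = 26
Option C: s[2]='h'->'c', delta=(3-8)*11^1 mod 97 = 42, hash=32+42 mod 97 = 74
Option D: s[1]='d'->'h', delta=(8-4)*11^2 mod 97 = 96, hash=32+96 mod 97 = 31 <-- target

Answer: D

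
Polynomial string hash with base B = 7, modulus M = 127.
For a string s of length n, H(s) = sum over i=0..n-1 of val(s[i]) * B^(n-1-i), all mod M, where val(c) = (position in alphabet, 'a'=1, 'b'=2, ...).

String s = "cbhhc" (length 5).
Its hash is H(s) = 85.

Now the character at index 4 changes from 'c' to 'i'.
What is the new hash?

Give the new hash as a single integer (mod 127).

Answer: 91

Derivation:
val('c') = 3, val('i') = 9
Position k = 4, exponent = n-1-k = 0
B^0 mod M = 7^0 mod 127 = 1
Delta = (9 - 3) * 1 mod 127 = 6
New hash = (85 + 6) mod 127 = 91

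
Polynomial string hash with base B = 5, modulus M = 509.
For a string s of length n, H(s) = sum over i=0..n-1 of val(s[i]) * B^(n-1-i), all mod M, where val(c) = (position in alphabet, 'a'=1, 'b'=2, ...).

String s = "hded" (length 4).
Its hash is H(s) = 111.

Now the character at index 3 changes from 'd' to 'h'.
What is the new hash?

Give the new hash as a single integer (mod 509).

Answer: 115

Derivation:
val('d') = 4, val('h') = 8
Position k = 3, exponent = n-1-k = 0
B^0 mod M = 5^0 mod 509 = 1
Delta = (8 - 4) * 1 mod 509 = 4
New hash = (111 + 4) mod 509 = 115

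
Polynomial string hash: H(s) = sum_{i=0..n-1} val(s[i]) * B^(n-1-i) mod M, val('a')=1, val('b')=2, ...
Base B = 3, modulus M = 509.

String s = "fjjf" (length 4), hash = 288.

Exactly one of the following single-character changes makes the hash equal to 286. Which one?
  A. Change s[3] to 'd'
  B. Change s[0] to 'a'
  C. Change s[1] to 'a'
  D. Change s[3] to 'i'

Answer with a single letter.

Answer: A

Derivation:
Option A: s[3]='f'->'d', delta=(4-6)*3^0 mod 509 = 507, hash=288+507 mod 509 = 286 <-- target
Option B: s[0]='f'->'a', delta=(1-6)*3^3 mod 509 = 374, hash=288+374 mod 509 = 153
Option C: s[1]='j'->'a', delta=(1-10)*3^2 mod 509 = 428, hash=288+428 mod 509 = 207
Option D: s[3]='f'->'i', delta=(9-6)*3^0 mod 509 = 3, hash=288+3 mod 509 = 291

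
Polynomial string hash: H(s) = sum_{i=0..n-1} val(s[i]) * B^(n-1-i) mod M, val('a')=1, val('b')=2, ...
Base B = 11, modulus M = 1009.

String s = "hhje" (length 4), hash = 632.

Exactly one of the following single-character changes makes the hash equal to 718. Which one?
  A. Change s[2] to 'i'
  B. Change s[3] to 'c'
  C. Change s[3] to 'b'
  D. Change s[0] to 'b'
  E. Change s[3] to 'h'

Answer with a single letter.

Option A: s[2]='j'->'i', delta=(9-10)*11^1 mod 1009 = 998, hash=632+998 mod 1009 = 621
Option B: s[3]='e'->'c', delta=(3-5)*11^0 mod 1009 = 1007, hash=632+1007 mod 1009 = 630
Option C: s[3]='e'->'b', delta=(2-5)*11^0 mod 1009 = 1006, hash=632+1006 mod 1009 = 629
Option D: s[0]='h'->'b', delta=(2-8)*11^3 mod 1009 = 86, hash=632+86 mod 1009 = 718 <-- target
Option E: s[3]='e'->'h', delta=(8-5)*11^0 mod 1009 = 3, hash=632+3 mod 1009 = 635

Answer: D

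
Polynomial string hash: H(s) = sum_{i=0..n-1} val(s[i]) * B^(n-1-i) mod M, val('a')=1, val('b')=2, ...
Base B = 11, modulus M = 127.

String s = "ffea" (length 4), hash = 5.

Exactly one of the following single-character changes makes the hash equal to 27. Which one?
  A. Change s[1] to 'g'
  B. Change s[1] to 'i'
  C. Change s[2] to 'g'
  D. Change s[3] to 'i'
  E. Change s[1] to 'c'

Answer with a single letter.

Answer: C

Derivation:
Option A: s[1]='f'->'g', delta=(7-6)*11^2 mod 127 = 121, hash=5+121 mod 127 = 126
Option B: s[1]='f'->'i', delta=(9-6)*11^2 mod 127 = 109, hash=5+109 mod 127 = 114
Option C: s[2]='e'->'g', delta=(7-5)*11^1 mod 127 = 22, hash=5+22 mod 127 = 27 <-- target
Option D: s[3]='a'->'i', delta=(9-1)*11^0 mod 127 = 8, hash=5+8 mod 127 = 13
Option E: s[1]='f'->'c', delta=(3-6)*11^2 mod 127 = 18, hash=5+18 mod 127 = 23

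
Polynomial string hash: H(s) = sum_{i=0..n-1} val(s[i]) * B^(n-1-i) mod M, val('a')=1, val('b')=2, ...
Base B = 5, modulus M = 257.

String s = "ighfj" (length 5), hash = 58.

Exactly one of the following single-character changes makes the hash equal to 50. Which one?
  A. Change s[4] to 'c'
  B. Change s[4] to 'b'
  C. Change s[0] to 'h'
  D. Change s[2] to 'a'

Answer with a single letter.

Option A: s[4]='j'->'c', delta=(3-10)*5^0 mod 257 = 250, hash=58+250 mod 257 = 51
Option B: s[4]='j'->'b', delta=(2-10)*5^0 mod 257 = 249, hash=58+249 mod 257 = 50 <-- target
Option C: s[0]='i'->'h', delta=(8-9)*5^4 mod 257 = 146, hash=58+146 mod 257 = 204
Option D: s[2]='h'->'a', delta=(1-8)*5^2 mod 257 = 82, hash=58+82 mod 257 = 140

Answer: B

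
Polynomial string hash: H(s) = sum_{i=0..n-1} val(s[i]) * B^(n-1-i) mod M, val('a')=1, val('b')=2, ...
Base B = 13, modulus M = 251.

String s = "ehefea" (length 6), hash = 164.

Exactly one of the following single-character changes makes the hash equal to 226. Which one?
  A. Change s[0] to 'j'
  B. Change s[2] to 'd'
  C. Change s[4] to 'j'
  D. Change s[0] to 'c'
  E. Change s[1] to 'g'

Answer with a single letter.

Answer: B

Derivation:
Option A: s[0]='e'->'j', delta=(10-5)*13^5 mod 251 = 69, hash=164+69 mod 251 = 233
Option B: s[2]='e'->'d', delta=(4-5)*13^3 mod 251 = 62, hash=164+62 mod 251 = 226 <-- target
Option C: s[4]='e'->'j', delta=(10-5)*13^1 mod 251 = 65, hash=164+65 mod 251 = 229
Option D: s[0]='e'->'c', delta=(3-5)*13^5 mod 251 = 123, hash=164+123 mod 251 = 36
Option E: s[1]='h'->'g', delta=(7-8)*13^4 mod 251 = 53, hash=164+53 mod 251 = 217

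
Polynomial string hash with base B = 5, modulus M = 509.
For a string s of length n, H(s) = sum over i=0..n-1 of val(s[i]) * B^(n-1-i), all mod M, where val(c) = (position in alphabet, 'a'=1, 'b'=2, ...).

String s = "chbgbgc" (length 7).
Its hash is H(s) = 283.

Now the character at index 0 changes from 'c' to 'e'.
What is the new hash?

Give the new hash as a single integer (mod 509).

Answer: 484

Derivation:
val('c') = 3, val('e') = 5
Position k = 0, exponent = n-1-k = 6
B^6 mod M = 5^6 mod 509 = 355
Delta = (5 - 3) * 355 mod 509 = 201
New hash = (283 + 201) mod 509 = 484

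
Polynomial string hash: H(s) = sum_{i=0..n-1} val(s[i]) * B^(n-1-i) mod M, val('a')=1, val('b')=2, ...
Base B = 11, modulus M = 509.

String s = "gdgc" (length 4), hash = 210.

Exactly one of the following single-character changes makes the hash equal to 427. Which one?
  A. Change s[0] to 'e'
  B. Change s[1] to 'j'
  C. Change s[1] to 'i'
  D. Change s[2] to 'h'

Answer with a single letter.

Answer: B

Derivation:
Option A: s[0]='g'->'e', delta=(5-7)*11^3 mod 509 = 392, hash=210+392 mod 509 = 93
Option B: s[1]='d'->'j', delta=(10-4)*11^2 mod 509 = 217, hash=210+217 mod 509 = 427 <-- target
Option C: s[1]='d'->'i', delta=(9-4)*11^2 mod 509 = 96, hash=210+96 mod 509 = 306
Option D: s[2]='g'->'h', delta=(8-7)*11^1 mod 509 = 11, hash=210+11 mod 509 = 221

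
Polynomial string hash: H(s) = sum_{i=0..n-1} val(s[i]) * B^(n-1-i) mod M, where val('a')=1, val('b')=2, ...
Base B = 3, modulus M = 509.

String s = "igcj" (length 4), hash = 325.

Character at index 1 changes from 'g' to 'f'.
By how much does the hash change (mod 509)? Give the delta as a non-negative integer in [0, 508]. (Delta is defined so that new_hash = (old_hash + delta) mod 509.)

Delta formula: (val(new) - val(old)) * B^(n-1-k) mod M
  val('f') - val('g') = 6 - 7 = -1
  B^(n-1-k) = 3^2 mod 509 = 9
  Delta = -1 * 9 mod 509 = 500

Answer: 500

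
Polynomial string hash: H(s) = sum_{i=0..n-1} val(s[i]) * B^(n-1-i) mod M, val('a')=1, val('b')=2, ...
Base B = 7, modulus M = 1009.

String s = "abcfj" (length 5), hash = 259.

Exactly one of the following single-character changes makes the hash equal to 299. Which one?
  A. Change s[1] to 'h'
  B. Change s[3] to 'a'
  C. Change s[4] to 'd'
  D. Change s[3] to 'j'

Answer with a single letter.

Answer: A

Derivation:
Option A: s[1]='b'->'h', delta=(8-2)*7^3 mod 1009 = 40, hash=259+40 mod 1009 = 299 <-- target
Option B: s[3]='f'->'a', delta=(1-6)*7^1 mod 1009 = 974, hash=259+974 mod 1009 = 224
Option C: s[4]='j'->'d', delta=(4-10)*7^0 mod 1009 = 1003, hash=259+1003 mod 1009 = 253
Option D: s[3]='f'->'j', delta=(10-6)*7^1 mod 1009 = 28, hash=259+28 mod 1009 = 287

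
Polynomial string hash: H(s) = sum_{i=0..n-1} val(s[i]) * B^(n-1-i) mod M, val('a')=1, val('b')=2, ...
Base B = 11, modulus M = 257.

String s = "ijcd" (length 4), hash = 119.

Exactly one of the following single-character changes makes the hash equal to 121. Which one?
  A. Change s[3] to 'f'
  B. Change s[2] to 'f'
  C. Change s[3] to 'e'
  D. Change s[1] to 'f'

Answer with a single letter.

Option A: s[3]='d'->'f', delta=(6-4)*11^0 mod 257 = 2, hash=119+2 mod 257 = 121 <-- target
Option B: s[2]='c'->'f', delta=(6-3)*11^1 mod 257 = 33, hash=119+33 mod 257 = 152
Option C: s[3]='d'->'e', delta=(5-4)*11^0 mod 257 = 1, hash=119+1 mod 257 = 120
Option D: s[1]='j'->'f', delta=(6-10)*11^2 mod 257 = 30, hash=119+30 mod 257 = 149

Answer: A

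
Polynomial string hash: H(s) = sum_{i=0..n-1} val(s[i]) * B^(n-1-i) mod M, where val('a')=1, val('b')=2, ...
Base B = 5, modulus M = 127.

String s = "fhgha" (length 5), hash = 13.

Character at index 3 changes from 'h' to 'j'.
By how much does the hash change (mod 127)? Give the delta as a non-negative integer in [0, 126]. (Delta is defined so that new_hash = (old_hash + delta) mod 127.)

Delta formula: (val(new) - val(old)) * B^(n-1-k) mod M
  val('j') - val('h') = 10 - 8 = 2
  B^(n-1-k) = 5^1 mod 127 = 5
  Delta = 2 * 5 mod 127 = 10

Answer: 10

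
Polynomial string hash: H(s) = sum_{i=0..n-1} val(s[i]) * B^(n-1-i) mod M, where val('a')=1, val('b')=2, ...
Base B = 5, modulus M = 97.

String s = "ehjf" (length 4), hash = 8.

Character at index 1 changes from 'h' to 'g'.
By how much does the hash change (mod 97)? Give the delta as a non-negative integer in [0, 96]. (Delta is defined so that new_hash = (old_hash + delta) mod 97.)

Delta formula: (val(new) - val(old)) * B^(n-1-k) mod M
  val('g') - val('h') = 7 - 8 = -1
  B^(n-1-k) = 5^2 mod 97 = 25
  Delta = -1 * 25 mod 97 = 72

Answer: 72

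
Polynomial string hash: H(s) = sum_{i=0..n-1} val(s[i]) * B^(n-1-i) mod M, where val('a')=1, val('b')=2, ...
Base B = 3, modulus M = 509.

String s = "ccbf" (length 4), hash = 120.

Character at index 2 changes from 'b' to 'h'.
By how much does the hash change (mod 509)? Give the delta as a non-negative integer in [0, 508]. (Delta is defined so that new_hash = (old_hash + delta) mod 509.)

Answer: 18

Derivation:
Delta formula: (val(new) - val(old)) * B^(n-1-k) mod M
  val('h') - val('b') = 8 - 2 = 6
  B^(n-1-k) = 3^1 mod 509 = 3
  Delta = 6 * 3 mod 509 = 18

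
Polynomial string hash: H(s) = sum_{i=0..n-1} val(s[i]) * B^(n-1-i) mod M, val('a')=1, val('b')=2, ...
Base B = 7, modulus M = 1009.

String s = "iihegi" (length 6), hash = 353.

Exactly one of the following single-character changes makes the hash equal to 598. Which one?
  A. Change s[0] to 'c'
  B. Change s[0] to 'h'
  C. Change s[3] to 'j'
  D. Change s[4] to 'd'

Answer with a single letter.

Answer: C

Derivation:
Option A: s[0]='i'->'c', delta=(3-9)*7^5 mod 1009 = 58, hash=353+58 mod 1009 = 411
Option B: s[0]='i'->'h', delta=(8-9)*7^5 mod 1009 = 346, hash=353+346 mod 1009 = 699
Option C: s[3]='e'->'j', delta=(10-5)*7^2 mod 1009 = 245, hash=353+245 mod 1009 = 598 <-- target
Option D: s[4]='g'->'d', delta=(4-7)*7^1 mod 1009 = 988, hash=353+988 mod 1009 = 332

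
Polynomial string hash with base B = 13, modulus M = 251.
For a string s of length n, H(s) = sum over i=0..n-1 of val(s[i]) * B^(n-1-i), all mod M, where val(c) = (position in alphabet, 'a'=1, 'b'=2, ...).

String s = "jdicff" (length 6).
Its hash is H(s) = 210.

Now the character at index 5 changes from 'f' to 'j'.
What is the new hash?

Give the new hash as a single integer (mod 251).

Answer: 214

Derivation:
val('f') = 6, val('j') = 10
Position k = 5, exponent = n-1-k = 0
B^0 mod M = 13^0 mod 251 = 1
Delta = (10 - 6) * 1 mod 251 = 4
New hash = (210 + 4) mod 251 = 214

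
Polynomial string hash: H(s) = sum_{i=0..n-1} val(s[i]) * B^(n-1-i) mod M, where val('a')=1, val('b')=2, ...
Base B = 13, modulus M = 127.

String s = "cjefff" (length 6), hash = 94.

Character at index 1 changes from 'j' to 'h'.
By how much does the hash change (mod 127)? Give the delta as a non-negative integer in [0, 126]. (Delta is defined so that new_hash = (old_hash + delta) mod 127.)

Answer: 28

Derivation:
Delta formula: (val(new) - val(old)) * B^(n-1-k) mod M
  val('h') - val('j') = 8 - 10 = -2
  B^(n-1-k) = 13^4 mod 127 = 113
  Delta = -2 * 113 mod 127 = 28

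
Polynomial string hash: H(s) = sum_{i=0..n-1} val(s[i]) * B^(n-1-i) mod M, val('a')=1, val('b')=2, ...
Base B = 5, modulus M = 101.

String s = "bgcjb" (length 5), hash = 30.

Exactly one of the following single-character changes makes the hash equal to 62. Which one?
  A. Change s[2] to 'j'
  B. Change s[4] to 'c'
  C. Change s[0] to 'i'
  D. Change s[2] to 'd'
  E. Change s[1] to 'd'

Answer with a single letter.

Option A: s[2]='c'->'j', delta=(10-3)*5^2 mod 101 = 74, hash=30+74 mod 101 = 3
Option B: s[4]='b'->'c', delta=(3-2)*5^0 mod 101 = 1, hash=30+1 mod 101 = 31
Option C: s[0]='b'->'i', delta=(9-2)*5^4 mod 101 = 32, hash=30+32 mod 101 = 62 <-- target
Option D: s[2]='c'->'d', delta=(4-3)*5^2 mod 101 = 25, hash=30+25 mod 101 = 55
Option E: s[1]='g'->'d', delta=(4-7)*5^3 mod 101 = 29, hash=30+29 mod 101 = 59

Answer: C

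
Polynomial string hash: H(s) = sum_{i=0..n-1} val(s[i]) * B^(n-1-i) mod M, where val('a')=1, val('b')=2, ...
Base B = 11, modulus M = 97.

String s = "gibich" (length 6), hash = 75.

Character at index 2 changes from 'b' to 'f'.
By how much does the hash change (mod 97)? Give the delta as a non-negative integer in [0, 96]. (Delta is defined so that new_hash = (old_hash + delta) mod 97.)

Delta formula: (val(new) - val(old)) * B^(n-1-k) mod M
  val('f') - val('b') = 6 - 2 = 4
  B^(n-1-k) = 11^3 mod 97 = 70
  Delta = 4 * 70 mod 97 = 86

Answer: 86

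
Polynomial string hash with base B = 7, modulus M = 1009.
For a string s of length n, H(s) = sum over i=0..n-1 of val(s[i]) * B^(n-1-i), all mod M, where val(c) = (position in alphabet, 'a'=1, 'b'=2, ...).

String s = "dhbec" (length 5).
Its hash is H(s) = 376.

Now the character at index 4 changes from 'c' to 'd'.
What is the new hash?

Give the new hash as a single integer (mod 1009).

val('c') = 3, val('d') = 4
Position k = 4, exponent = n-1-k = 0
B^0 mod M = 7^0 mod 1009 = 1
Delta = (4 - 3) * 1 mod 1009 = 1
New hash = (376 + 1) mod 1009 = 377

Answer: 377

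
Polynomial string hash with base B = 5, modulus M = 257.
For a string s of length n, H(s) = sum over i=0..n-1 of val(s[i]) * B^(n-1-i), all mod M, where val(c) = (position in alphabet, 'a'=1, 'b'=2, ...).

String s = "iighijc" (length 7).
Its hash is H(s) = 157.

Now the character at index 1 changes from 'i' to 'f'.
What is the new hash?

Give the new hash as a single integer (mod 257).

val('i') = 9, val('f') = 6
Position k = 1, exponent = n-1-k = 5
B^5 mod M = 5^5 mod 257 = 41
Delta = (6 - 9) * 41 mod 257 = 134
New hash = (157 + 134) mod 257 = 34

Answer: 34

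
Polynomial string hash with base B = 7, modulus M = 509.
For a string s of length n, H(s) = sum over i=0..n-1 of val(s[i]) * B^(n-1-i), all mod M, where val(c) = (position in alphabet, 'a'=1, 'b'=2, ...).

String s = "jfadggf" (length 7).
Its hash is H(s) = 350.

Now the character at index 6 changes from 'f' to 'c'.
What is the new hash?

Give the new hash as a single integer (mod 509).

val('f') = 6, val('c') = 3
Position k = 6, exponent = n-1-k = 0
B^0 mod M = 7^0 mod 509 = 1
Delta = (3 - 6) * 1 mod 509 = 506
New hash = (350 + 506) mod 509 = 347

Answer: 347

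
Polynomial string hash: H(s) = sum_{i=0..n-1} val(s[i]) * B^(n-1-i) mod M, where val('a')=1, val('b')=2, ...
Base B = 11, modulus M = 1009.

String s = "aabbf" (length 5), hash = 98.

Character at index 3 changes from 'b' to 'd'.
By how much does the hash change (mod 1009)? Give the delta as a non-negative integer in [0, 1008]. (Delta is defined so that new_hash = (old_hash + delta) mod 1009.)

Delta formula: (val(new) - val(old)) * B^(n-1-k) mod M
  val('d') - val('b') = 4 - 2 = 2
  B^(n-1-k) = 11^1 mod 1009 = 11
  Delta = 2 * 11 mod 1009 = 22

Answer: 22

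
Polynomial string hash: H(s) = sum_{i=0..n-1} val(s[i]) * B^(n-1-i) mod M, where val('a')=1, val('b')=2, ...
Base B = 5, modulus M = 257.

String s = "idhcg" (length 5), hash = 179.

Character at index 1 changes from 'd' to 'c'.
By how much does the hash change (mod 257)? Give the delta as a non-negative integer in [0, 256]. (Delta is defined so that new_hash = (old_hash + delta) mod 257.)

Answer: 132

Derivation:
Delta formula: (val(new) - val(old)) * B^(n-1-k) mod M
  val('c') - val('d') = 3 - 4 = -1
  B^(n-1-k) = 5^3 mod 257 = 125
  Delta = -1 * 125 mod 257 = 132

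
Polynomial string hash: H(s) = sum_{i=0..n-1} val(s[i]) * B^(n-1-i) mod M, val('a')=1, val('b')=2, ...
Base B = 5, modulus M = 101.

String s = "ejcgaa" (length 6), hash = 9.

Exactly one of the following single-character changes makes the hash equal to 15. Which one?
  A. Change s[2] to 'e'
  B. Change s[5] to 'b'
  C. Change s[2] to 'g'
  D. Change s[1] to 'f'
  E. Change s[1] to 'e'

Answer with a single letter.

Option A: s[2]='c'->'e', delta=(5-3)*5^3 mod 101 = 48, hash=9+48 mod 101 = 57
Option B: s[5]='a'->'b', delta=(2-1)*5^0 mod 101 = 1, hash=9+1 mod 101 = 10
Option C: s[2]='c'->'g', delta=(7-3)*5^3 mod 101 = 96, hash=9+96 mod 101 = 4
Option D: s[1]='j'->'f', delta=(6-10)*5^4 mod 101 = 25, hash=9+25 mod 101 = 34
Option E: s[1]='j'->'e', delta=(5-10)*5^4 mod 101 = 6, hash=9+6 mod 101 = 15 <-- target

Answer: E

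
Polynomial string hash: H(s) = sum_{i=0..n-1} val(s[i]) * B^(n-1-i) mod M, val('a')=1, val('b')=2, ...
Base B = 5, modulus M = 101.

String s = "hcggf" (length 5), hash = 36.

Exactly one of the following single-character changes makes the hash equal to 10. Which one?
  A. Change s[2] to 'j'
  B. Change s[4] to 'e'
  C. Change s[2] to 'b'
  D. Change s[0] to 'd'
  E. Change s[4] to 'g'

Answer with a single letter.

Answer: A

Derivation:
Option A: s[2]='g'->'j', delta=(10-7)*5^2 mod 101 = 75, hash=36+75 mod 101 = 10 <-- target
Option B: s[4]='f'->'e', delta=(5-6)*5^0 mod 101 = 100, hash=36+100 mod 101 = 35
Option C: s[2]='g'->'b', delta=(2-7)*5^2 mod 101 = 77, hash=36+77 mod 101 = 12
Option D: s[0]='h'->'d', delta=(4-8)*5^4 mod 101 = 25, hash=36+25 mod 101 = 61
Option E: s[4]='f'->'g', delta=(7-6)*5^0 mod 101 = 1, hash=36+1 mod 101 = 37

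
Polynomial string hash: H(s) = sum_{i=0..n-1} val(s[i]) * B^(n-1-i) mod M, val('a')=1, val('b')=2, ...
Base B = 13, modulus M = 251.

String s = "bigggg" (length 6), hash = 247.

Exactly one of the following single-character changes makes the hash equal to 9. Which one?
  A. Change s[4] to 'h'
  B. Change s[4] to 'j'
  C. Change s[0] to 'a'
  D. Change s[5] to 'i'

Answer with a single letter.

Answer: A

Derivation:
Option A: s[4]='g'->'h', delta=(8-7)*13^1 mod 251 = 13, hash=247+13 mod 251 = 9 <-- target
Option B: s[4]='g'->'j', delta=(10-7)*13^1 mod 251 = 39, hash=247+39 mod 251 = 35
Option C: s[0]='b'->'a', delta=(1-2)*13^5 mod 251 = 187, hash=247+187 mod 251 = 183
Option D: s[5]='g'->'i', delta=(9-7)*13^0 mod 251 = 2, hash=247+2 mod 251 = 249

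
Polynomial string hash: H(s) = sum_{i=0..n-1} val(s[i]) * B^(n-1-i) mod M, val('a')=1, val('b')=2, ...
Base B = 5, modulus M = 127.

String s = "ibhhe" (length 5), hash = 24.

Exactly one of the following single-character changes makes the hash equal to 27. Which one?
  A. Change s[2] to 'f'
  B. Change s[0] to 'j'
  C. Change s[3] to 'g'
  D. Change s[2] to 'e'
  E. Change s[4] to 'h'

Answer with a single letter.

Option A: s[2]='h'->'f', delta=(6-8)*5^2 mod 127 = 77, hash=24+77 mod 127 = 101
Option B: s[0]='i'->'j', delta=(10-9)*5^4 mod 127 = 117, hash=24+117 mod 127 = 14
Option C: s[3]='h'->'g', delta=(7-8)*5^1 mod 127 = 122, hash=24+122 mod 127 = 19
Option D: s[2]='h'->'e', delta=(5-8)*5^2 mod 127 = 52, hash=24+52 mod 127 = 76
Option E: s[4]='e'->'h', delta=(8-5)*5^0 mod 127 = 3, hash=24+3 mod 127 = 27 <-- target

Answer: E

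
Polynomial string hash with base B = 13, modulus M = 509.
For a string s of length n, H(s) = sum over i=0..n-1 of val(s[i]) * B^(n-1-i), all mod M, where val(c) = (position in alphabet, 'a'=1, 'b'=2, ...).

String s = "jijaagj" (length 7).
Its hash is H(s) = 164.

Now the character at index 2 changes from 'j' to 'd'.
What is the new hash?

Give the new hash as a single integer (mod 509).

val('j') = 10, val('d') = 4
Position k = 2, exponent = n-1-k = 4
B^4 mod M = 13^4 mod 509 = 57
Delta = (4 - 10) * 57 mod 509 = 167
New hash = (164 + 167) mod 509 = 331

Answer: 331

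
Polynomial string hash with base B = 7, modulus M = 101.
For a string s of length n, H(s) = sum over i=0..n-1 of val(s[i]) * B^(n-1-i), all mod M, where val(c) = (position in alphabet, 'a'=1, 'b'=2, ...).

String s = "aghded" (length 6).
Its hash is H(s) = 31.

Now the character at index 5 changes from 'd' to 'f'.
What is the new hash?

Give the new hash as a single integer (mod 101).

val('d') = 4, val('f') = 6
Position k = 5, exponent = n-1-k = 0
B^0 mod M = 7^0 mod 101 = 1
Delta = (6 - 4) * 1 mod 101 = 2
New hash = (31 + 2) mod 101 = 33

Answer: 33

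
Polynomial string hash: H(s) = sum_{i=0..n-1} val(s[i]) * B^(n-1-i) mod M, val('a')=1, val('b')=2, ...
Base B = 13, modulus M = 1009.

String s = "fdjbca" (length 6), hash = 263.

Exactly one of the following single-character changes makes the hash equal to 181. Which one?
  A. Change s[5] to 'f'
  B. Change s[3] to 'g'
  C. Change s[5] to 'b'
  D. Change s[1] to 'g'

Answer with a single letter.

Answer: D

Derivation:
Option A: s[5]='a'->'f', delta=(6-1)*13^0 mod 1009 = 5, hash=263+5 mod 1009 = 268
Option B: s[3]='b'->'g', delta=(7-2)*13^2 mod 1009 = 845, hash=263+845 mod 1009 = 99
Option C: s[5]='a'->'b', delta=(2-1)*13^0 mod 1009 = 1, hash=263+1 mod 1009 = 264
Option D: s[1]='d'->'g', delta=(7-4)*13^4 mod 1009 = 927, hash=263+927 mod 1009 = 181 <-- target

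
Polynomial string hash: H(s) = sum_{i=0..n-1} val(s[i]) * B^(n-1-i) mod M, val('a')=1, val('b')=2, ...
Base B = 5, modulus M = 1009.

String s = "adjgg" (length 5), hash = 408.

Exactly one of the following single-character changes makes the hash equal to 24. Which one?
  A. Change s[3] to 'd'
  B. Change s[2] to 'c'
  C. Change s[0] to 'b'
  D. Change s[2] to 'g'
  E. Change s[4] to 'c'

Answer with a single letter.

Option A: s[3]='g'->'d', delta=(4-7)*5^1 mod 1009 = 994, hash=408+994 mod 1009 = 393
Option B: s[2]='j'->'c', delta=(3-10)*5^2 mod 1009 = 834, hash=408+834 mod 1009 = 233
Option C: s[0]='a'->'b', delta=(2-1)*5^4 mod 1009 = 625, hash=408+625 mod 1009 = 24 <-- target
Option D: s[2]='j'->'g', delta=(7-10)*5^2 mod 1009 = 934, hash=408+934 mod 1009 = 333
Option E: s[4]='g'->'c', delta=(3-7)*5^0 mod 1009 = 1005, hash=408+1005 mod 1009 = 404

Answer: C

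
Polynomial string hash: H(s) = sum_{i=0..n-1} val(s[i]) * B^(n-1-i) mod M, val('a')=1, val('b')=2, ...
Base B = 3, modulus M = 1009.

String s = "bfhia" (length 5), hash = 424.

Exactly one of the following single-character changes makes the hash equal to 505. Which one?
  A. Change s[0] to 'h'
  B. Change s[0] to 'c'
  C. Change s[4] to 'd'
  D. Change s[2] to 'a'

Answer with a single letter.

Option A: s[0]='b'->'h', delta=(8-2)*3^4 mod 1009 = 486, hash=424+486 mod 1009 = 910
Option B: s[0]='b'->'c', delta=(3-2)*3^4 mod 1009 = 81, hash=424+81 mod 1009 = 505 <-- target
Option C: s[4]='a'->'d', delta=(4-1)*3^0 mod 1009 = 3, hash=424+3 mod 1009 = 427
Option D: s[2]='h'->'a', delta=(1-8)*3^2 mod 1009 = 946, hash=424+946 mod 1009 = 361

Answer: B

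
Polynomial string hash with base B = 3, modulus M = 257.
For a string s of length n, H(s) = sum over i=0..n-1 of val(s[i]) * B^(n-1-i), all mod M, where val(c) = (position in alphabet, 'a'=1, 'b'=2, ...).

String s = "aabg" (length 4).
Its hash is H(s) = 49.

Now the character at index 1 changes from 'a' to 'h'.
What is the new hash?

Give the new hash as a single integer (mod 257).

val('a') = 1, val('h') = 8
Position k = 1, exponent = n-1-k = 2
B^2 mod M = 3^2 mod 257 = 9
Delta = (8 - 1) * 9 mod 257 = 63
New hash = (49 + 63) mod 257 = 112

Answer: 112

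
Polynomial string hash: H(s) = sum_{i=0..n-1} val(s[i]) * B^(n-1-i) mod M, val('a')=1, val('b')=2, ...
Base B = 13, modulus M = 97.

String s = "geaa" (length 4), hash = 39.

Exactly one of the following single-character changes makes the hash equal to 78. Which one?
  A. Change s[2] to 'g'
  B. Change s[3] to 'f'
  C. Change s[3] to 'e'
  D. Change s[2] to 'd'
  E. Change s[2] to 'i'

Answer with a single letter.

Option A: s[2]='a'->'g', delta=(7-1)*13^1 mod 97 = 78, hash=39+78 mod 97 = 20
Option B: s[3]='a'->'f', delta=(6-1)*13^0 mod 97 = 5, hash=39+5 mod 97 = 44
Option C: s[3]='a'->'e', delta=(5-1)*13^0 mod 97 = 4, hash=39+4 mod 97 = 43
Option D: s[2]='a'->'d', delta=(4-1)*13^1 mod 97 = 39, hash=39+39 mod 97 = 78 <-- target
Option E: s[2]='a'->'i', delta=(9-1)*13^1 mod 97 = 7, hash=39+7 mod 97 = 46

Answer: D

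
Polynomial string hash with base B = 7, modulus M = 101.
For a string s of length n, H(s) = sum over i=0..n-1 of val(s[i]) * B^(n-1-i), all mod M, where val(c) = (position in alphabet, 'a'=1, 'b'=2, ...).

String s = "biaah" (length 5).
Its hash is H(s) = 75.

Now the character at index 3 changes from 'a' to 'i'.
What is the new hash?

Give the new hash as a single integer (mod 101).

val('a') = 1, val('i') = 9
Position k = 3, exponent = n-1-k = 1
B^1 mod M = 7^1 mod 101 = 7
Delta = (9 - 1) * 7 mod 101 = 56
New hash = (75 + 56) mod 101 = 30

Answer: 30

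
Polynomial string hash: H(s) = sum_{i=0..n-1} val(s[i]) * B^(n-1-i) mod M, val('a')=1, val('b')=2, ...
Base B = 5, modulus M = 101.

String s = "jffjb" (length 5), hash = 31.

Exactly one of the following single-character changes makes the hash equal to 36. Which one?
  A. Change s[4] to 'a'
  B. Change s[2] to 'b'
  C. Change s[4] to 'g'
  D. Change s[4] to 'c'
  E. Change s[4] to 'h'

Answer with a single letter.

Option A: s[4]='b'->'a', delta=(1-2)*5^0 mod 101 = 100, hash=31+100 mod 101 = 30
Option B: s[2]='f'->'b', delta=(2-6)*5^2 mod 101 = 1, hash=31+1 mod 101 = 32
Option C: s[4]='b'->'g', delta=(7-2)*5^0 mod 101 = 5, hash=31+5 mod 101 = 36 <-- target
Option D: s[4]='b'->'c', delta=(3-2)*5^0 mod 101 = 1, hash=31+1 mod 101 = 32
Option E: s[4]='b'->'h', delta=(8-2)*5^0 mod 101 = 6, hash=31+6 mod 101 = 37

Answer: C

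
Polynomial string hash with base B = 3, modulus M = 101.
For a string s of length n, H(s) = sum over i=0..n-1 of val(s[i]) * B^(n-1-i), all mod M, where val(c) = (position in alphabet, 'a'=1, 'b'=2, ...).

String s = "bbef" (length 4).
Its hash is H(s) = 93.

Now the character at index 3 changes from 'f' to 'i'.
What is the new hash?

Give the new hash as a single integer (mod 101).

val('f') = 6, val('i') = 9
Position k = 3, exponent = n-1-k = 0
B^0 mod M = 3^0 mod 101 = 1
Delta = (9 - 6) * 1 mod 101 = 3
New hash = (93 + 3) mod 101 = 96

Answer: 96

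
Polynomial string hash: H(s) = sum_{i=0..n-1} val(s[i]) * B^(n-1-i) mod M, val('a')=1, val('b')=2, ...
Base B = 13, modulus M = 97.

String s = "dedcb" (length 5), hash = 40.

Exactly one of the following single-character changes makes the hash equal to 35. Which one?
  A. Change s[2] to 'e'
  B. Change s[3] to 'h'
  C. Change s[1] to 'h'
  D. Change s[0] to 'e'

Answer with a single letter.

Option A: s[2]='d'->'e', delta=(5-4)*13^2 mod 97 = 72, hash=40+72 mod 97 = 15
Option B: s[3]='c'->'h', delta=(8-3)*13^1 mod 97 = 65, hash=40+65 mod 97 = 8
Option C: s[1]='e'->'h', delta=(8-5)*13^3 mod 97 = 92, hash=40+92 mod 97 = 35 <-- target
Option D: s[0]='d'->'e', delta=(5-4)*13^4 mod 97 = 43, hash=40+43 mod 97 = 83

Answer: C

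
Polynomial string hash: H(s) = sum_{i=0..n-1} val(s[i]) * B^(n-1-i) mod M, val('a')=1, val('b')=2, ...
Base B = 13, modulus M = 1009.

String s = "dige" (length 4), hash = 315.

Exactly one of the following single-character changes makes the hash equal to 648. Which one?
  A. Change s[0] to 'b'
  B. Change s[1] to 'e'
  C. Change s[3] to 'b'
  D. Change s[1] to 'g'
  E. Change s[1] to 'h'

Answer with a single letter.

Option A: s[0]='d'->'b', delta=(2-4)*13^3 mod 1009 = 651, hash=315+651 mod 1009 = 966
Option B: s[1]='i'->'e', delta=(5-9)*13^2 mod 1009 = 333, hash=315+333 mod 1009 = 648 <-- target
Option C: s[3]='e'->'b', delta=(2-5)*13^0 mod 1009 = 1006, hash=315+1006 mod 1009 = 312
Option D: s[1]='i'->'g', delta=(7-9)*13^2 mod 1009 = 671, hash=315+671 mod 1009 = 986
Option E: s[1]='i'->'h', delta=(8-9)*13^2 mod 1009 = 840, hash=315+840 mod 1009 = 146

Answer: B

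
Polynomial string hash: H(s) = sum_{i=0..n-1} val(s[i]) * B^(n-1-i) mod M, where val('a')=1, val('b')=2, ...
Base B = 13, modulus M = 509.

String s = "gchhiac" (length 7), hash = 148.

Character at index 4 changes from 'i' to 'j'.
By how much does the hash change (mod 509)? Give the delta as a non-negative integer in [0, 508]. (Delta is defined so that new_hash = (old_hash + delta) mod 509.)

Answer: 169

Derivation:
Delta formula: (val(new) - val(old)) * B^(n-1-k) mod M
  val('j') - val('i') = 10 - 9 = 1
  B^(n-1-k) = 13^2 mod 509 = 169
  Delta = 1 * 169 mod 509 = 169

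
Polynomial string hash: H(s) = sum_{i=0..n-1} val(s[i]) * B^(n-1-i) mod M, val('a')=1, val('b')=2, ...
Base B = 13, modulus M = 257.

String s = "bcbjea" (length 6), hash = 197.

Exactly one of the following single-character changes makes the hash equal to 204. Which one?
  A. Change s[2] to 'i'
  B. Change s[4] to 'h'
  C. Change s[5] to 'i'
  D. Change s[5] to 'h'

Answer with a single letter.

Option A: s[2]='b'->'i', delta=(9-2)*13^3 mod 257 = 216, hash=197+216 mod 257 = 156
Option B: s[4]='e'->'h', delta=(8-5)*13^1 mod 257 = 39, hash=197+39 mod 257 = 236
Option C: s[5]='a'->'i', delta=(9-1)*13^0 mod 257 = 8, hash=197+8 mod 257 = 205
Option D: s[5]='a'->'h', delta=(8-1)*13^0 mod 257 = 7, hash=197+7 mod 257 = 204 <-- target

Answer: D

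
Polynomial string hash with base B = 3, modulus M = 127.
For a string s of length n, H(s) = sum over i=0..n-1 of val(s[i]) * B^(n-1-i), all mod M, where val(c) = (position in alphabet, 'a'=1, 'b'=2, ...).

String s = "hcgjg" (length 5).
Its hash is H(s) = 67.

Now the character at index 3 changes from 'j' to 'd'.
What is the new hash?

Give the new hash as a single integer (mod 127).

val('j') = 10, val('d') = 4
Position k = 3, exponent = n-1-k = 1
B^1 mod M = 3^1 mod 127 = 3
Delta = (4 - 10) * 3 mod 127 = 109
New hash = (67 + 109) mod 127 = 49

Answer: 49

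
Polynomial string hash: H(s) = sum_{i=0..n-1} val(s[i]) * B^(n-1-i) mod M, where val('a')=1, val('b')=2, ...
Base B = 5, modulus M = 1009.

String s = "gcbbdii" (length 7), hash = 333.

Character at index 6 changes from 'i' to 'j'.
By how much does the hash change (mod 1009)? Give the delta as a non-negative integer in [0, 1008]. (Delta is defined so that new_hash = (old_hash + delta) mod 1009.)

Answer: 1

Derivation:
Delta formula: (val(new) - val(old)) * B^(n-1-k) mod M
  val('j') - val('i') = 10 - 9 = 1
  B^(n-1-k) = 5^0 mod 1009 = 1
  Delta = 1 * 1 mod 1009 = 1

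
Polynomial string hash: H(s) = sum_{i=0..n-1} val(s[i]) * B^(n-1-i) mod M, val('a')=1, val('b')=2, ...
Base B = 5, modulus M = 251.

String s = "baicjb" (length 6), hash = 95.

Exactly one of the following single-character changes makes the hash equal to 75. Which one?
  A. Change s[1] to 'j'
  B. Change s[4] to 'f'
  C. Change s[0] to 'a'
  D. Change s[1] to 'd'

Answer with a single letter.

Option A: s[1]='a'->'j', delta=(10-1)*5^4 mod 251 = 103, hash=95+103 mod 251 = 198
Option B: s[4]='j'->'f', delta=(6-10)*5^1 mod 251 = 231, hash=95+231 mod 251 = 75 <-- target
Option C: s[0]='b'->'a', delta=(1-2)*5^5 mod 251 = 138, hash=95+138 mod 251 = 233
Option D: s[1]='a'->'d', delta=(4-1)*5^4 mod 251 = 118, hash=95+118 mod 251 = 213

Answer: B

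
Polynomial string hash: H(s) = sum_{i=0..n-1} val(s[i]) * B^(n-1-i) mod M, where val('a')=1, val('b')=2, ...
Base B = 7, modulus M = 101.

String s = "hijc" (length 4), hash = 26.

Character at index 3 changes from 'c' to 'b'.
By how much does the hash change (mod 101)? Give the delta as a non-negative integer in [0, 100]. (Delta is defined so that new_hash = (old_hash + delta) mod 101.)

Answer: 100

Derivation:
Delta formula: (val(new) - val(old)) * B^(n-1-k) mod M
  val('b') - val('c') = 2 - 3 = -1
  B^(n-1-k) = 7^0 mod 101 = 1
  Delta = -1 * 1 mod 101 = 100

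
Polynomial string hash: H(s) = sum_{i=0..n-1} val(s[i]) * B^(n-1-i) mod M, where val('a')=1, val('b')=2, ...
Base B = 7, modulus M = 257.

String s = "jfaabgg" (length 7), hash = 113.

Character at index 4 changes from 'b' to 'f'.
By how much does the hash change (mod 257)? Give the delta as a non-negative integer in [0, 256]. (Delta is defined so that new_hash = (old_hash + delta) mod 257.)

Delta formula: (val(new) - val(old)) * B^(n-1-k) mod M
  val('f') - val('b') = 6 - 2 = 4
  B^(n-1-k) = 7^2 mod 257 = 49
  Delta = 4 * 49 mod 257 = 196

Answer: 196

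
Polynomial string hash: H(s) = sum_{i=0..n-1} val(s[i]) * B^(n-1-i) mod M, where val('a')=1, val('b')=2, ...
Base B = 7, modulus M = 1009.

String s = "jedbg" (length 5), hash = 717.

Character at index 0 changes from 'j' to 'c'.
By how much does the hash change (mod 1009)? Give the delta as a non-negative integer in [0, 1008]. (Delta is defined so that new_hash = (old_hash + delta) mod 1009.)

Answer: 346

Derivation:
Delta formula: (val(new) - val(old)) * B^(n-1-k) mod M
  val('c') - val('j') = 3 - 10 = -7
  B^(n-1-k) = 7^4 mod 1009 = 383
  Delta = -7 * 383 mod 1009 = 346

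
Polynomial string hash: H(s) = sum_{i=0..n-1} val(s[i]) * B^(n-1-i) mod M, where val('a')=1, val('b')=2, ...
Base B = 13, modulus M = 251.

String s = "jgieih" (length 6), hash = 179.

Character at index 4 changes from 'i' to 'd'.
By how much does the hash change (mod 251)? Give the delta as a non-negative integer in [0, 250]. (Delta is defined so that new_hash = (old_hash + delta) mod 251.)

Delta formula: (val(new) - val(old)) * B^(n-1-k) mod M
  val('d') - val('i') = 4 - 9 = -5
  B^(n-1-k) = 13^1 mod 251 = 13
  Delta = -5 * 13 mod 251 = 186

Answer: 186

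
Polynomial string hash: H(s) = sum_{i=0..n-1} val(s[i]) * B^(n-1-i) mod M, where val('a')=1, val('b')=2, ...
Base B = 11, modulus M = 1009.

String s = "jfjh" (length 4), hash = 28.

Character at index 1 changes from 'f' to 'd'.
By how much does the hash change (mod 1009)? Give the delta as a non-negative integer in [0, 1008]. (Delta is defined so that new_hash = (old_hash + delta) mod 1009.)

Delta formula: (val(new) - val(old)) * B^(n-1-k) mod M
  val('d') - val('f') = 4 - 6 = -2
  B^(n-1-k) = 11^2 mod 1009 = 121
  Delta = -2 * 121 mod 1009 = 767

Answer: 767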